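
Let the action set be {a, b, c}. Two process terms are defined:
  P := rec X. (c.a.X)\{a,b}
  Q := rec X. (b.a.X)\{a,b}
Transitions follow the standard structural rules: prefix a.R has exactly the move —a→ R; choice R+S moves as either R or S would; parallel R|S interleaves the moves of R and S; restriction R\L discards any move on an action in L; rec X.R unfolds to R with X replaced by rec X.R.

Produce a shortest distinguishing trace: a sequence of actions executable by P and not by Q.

P's transition system — 2 states:
  s0 = rec X. (c.a.X)\{a,b} → —c→ s1
  s1 = (a.(rec X. (c.a.X)\{a,b}))\{a,b} → (no moves)
Q's transition system — 1 states:
  t0 = rec X. (b.a.X)\{a,b} → (no moves)
Run σ = ⟨c⟩ on P: start {s0}
  [1] c ⇒ {s1}
  P completes σ.
Run σ = ⟨c⟩ on Q: start {t0}
  [1] c ⇒ no successor for Q

c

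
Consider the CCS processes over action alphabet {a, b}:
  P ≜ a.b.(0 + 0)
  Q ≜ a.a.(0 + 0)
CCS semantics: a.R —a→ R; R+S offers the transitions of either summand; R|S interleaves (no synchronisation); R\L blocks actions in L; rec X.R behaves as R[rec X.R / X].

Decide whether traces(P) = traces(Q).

Reachable graph of P (3 states):
  s0 = a.b.(0 + 0) :: =a=> s1
  s1 = b.(0 + 0) :: =b=> s2
  s2 = 0 + 0 :: stopped
Reachable graph of Q (3 states):
  t0 = a.a.(0 + 0) :: =a=> t1
  t1 = a.(0 + 0) :: =a=> t2
  t2 = 0 + 0 :: stopped
Executing ab from P (initial set {s0}):
  step 1 (a): {s1}
  step 2 (b): {s2}
  P completes σ.
Executing ab from Q (initial set {t0}):
  step 1 (a): {t1}
  step 2 (b): no successor for Q

trace-distinct — witness ⟨ab⟩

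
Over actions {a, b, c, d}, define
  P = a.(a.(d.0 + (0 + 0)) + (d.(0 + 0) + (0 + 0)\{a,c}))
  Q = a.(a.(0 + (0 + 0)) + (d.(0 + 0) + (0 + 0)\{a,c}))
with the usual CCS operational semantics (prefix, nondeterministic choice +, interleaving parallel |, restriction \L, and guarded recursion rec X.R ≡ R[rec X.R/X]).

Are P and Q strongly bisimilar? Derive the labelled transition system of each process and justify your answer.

LTS(P): 5 reachable states
  p0 = a.(a.(d.0 + (0 + 0)) + (d.(0 + 0) + (0 + 0)\{a,c})) :: ··a··> p1
  p1 = a.(d.0 + (0 + 0)) + (d.(0 + 0) + (0 + 0)\{a,c}) :: ··a··> p2, ··d··> p3
  p2 = d.0 + (0 + 0) :: ··d··> p4
  p3 = 0 + 0 :: ·
  p4 = 0 :: ·
LTS(Q): 4 reachable states
  q0 = a.(a.(0 + (0 + 0)) + (d.(0 + 0) + (0 + 0)\{a,c})) :: ··a··> q1
  q1 = a.(0 + (0 + 0)) + (d.(0 + 0) + (0 + 0)\{a,c}) :: ··a··> q2, ··d··> q3
  q2 = 0 + (0 + 0) :: ·
  q3 = 0 + 0 :: ·
Bisimilarity quotient blocks:
  B0 = {p0}
  B1 = {p1}
  B2 = {p3, p4, q2, q3}
  B3 = {p2}
  B4 = {q0}
  B5 = {q1}
p0 ∈ B0, q0 ∈ B4 → different blocks

not bisimilar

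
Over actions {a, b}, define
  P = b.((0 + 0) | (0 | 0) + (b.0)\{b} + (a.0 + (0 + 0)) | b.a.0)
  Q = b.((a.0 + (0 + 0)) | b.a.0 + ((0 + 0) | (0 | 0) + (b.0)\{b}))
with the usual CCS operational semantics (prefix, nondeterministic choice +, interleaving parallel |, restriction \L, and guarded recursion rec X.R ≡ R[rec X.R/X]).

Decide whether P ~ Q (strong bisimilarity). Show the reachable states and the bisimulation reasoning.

P's transition system — 7 states:
  m0 = b.((0 + 0) | (0 | 0) + (b.0)\{b} + (a.0 + (0 + 0)) | b.a.0) | --b--▸ m1
  m1 = (0 + 0) | (0 | 0) + (b.0)\{b} + (a.0 + (0 + 0)) | b.a.0 | --a--▸ m2, --b--▸ m3
  m2 = 0 | b.a.0 | --b--▸ m4
  m3 = (a.0 + (0 + 0)) | a.0 | --a--▸ m4, --a--▸ m5
  m4 = 0 | a.0 | --a--▸ m6
  m5 = (a.0 + (0 + 0)) | 0 | --a--▸ m6
  m6 = 0 | 0 | stopped
Q's transition system — 7 states:
  n0 = b.((a.0 + (0 + 0)) | b.a.0 + ((0 + 0) | (0 | 0) + (b.0)\{b})) | --b--▸ n1
  n1 = (a.0 + (0 + 0)) | b.a.0 + ((0 + 0) | (0 | 0) + (b.0)\{b}) | --a--▸ n2, --b--▸ n3
  n2 = 0 | b.a.0 | --b--▸ n4
  n3 = (a.0 + (0 + 0)) | a.0 | --a--▸ n4, --a--▸ n5
  n4 = 0 | a.0 | --a--▸ n6
  n5 = (a.0 + (0 + 0)) | 0 | --a--▸ n6
  n6 = 0 | 0 | stopped
Partition-refinement fixed point:
  B0 = {m0, n0}
  B1 = {m1, n1}
  B2 = {m2, n2}
  B3 = {m4, m5, n4, n5}
  B4 = {m6, n6}
  B5 = {m3, n3}
m0 ∈ B0, n0 ∈ B0 → same block

bisimilar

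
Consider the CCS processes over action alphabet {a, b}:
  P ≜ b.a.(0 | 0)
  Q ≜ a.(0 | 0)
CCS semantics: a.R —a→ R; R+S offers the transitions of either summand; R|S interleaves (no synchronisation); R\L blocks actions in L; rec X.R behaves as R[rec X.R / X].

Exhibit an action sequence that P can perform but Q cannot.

Reachable graph of P (3 states):
  p0 = b.a.(0 | 0) :: —b→ p1
  p1 = a.(0 | 0) :: —a→ p2
  p2 = 0 | 0 :: (no moves)
Reachable graph of Q (2 states):
  q0 = a.(0 | 0) :: —a→ q1
  q1 = 0 | 0 :: (no moves)
Run σ = ⟨b⟩ on P: start {p0}
  step 1 (b): {p1}
  — P admits the full trace.
Run σ = ⟨b⟩ on Q: start {q0}
  step 1 (b): ∅ (Q stuck)

b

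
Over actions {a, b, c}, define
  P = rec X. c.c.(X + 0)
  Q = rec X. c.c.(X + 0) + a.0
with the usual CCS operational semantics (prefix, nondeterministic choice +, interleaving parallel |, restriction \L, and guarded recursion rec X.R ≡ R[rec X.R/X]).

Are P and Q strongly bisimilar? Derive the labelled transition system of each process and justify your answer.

Reachable graph of P (3 states):
  m0 = rec X. c.c.(X + 0) → =c=> m1
  m1 = c.((rec X. c.c.(X + 0)) + 0) → =c=> m2
  m2 = (rec X. c.c.(X + 0)) + 0 → =c=> m1
Reachable graph of Q (4 states):
  n0 = rec X. c.c.(X + 0) + a.0 → =a=> n1, =c=> n2
  n1 = 0 → (no moves)
  n2 = c.((rec X. c.c.(X + 0) + a.0) + 0) → =c=> n3
  n3 = (rec X. c.c.(X + 0) + a.0) + 0 → =a=> n1, =c=> n2
Coarsest stable partition (strong bisimilarity classes):
  B0 = {m0, m1, m2}
  B1 = {n0, n3}
  B2 = {n1}
  B3 = {n2}
m0 ∈ B0, n0 ∈ B1 → different blocks

not bisimilar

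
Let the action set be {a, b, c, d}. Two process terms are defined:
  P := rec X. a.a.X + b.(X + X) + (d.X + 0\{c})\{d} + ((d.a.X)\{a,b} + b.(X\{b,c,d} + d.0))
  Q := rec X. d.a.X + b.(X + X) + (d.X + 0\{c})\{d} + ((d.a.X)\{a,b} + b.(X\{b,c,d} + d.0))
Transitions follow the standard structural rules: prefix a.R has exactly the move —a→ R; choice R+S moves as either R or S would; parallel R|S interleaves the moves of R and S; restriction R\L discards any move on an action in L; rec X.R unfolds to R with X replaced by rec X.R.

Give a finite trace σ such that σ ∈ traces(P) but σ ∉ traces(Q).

P's transition system — 8 states:
  p0 = rec X. a.a.X + b.(X + X) + (d.X + 0\{c})\{d} + ((d.a.X)\{a,b} + b.(X\{b,c,d} + d.0)) ⊢ —a→ p1, —b→ p2, —b→ p3, —d→ p4
  p1 = a.(rec X. a.a.X + b.(X + X) + (d.X + 0\{c})\{d} + ((d.a.X)\{a,b} + b.(X\{b,c,d} + d.0))) ⊢ —a→ p0
  p2 = (rec X. a.a.X + b.(X + X) + (d.X + 0\{c})\{d} + ((d.a.X)\{a,b} + b.(X\{b,c,d} + d.0))) + (rec X. a.a.X + b.(X + X) + (d.X + 0\{c})\{d} + ((d.a.X)\{a,b} + b.(X\{b,c,d} + d.0))) ⊢ —a→ p1, —b→ p2, —b→ p3, —d→ p4
  p3 = (rec X. a.a.X + b.(X + X) + (d.X + 0\{c})\{d} + ((d.a.X)\{a,b} + b.(X\{b,c,d} + d.0)))\{b,c,d} + d.0 ⊢ —a→ p5, —d→ p6
  p4 = (a.(rec X. a.a.X + b.(X + X) + (d.X + 0\{c})\{d} + ((d.a.X)\{a,b} + b.(X\{b,c,d} + d.0))))\{a,b} ⊢ (no moves)
  p5 = (a.(rec X. a.a.X + b.(X + X) + (d.X + 0\{c})\{d} + ((d.a.X)\{a,b} + b.(X\{b,c,d} + d.0))))\{b,c,d} ⊢ —a→ p7
  p6 = 0 ⊢ (no moves)
  p7 = (rec X. a.a.X + b.(X + X) + (d.X + 0\{c})\{d} + ((d.a.X)\{a,b} + b.(X\{b,c,d} + d.0)))\{b,c,d} ⊢ —a→ p5
Q's transition system — 6 states:
  q0 = rec X. d.a.X + b.(X + X) + (d.X + 0\{c})\{d} + ((d.a.X)\{a,b} + b.(X\{b,c,d} + d.0)) ⊢ —b→ q1, —b→ q2, —d→ q3, —d→ q4
  q1 = (rec X. d.a.X + b.(X + X) + (d.X + 0\{c})\{d} + ((d.a.X)\{a,b} + b.(X\{b,c,d} + d.0))) + (rec X. d.a.X + b.(X + X) + (d.X + 0\{c})\{d} + ((d.a.X)\{a,b} + b.(X\{b,c,d} + d.0))) ⊢ —b→ q1, —b→ q2, —d→ q3, —d→ q4
  q2 = (rec X. d.a.X + b.(X + X) + (d.X + 0\{c})\{d} + ((d.a.X)\{a,b} + b.(X\{b,c,d} + d.0)))\{b,c,d} + d.0 ⊢ —d→ q5
  q3 = (a.(rec X. d.a.X + b.(X + X) + (d.X + 0\{c})\{d} + ((d.a.X)\{a,b} + b.(X\{b,c,d} + d.0))))\{a,b} ⊢ (no moves)
  q4 = a.(rec X. d.a.X + b.(X + X) + (d.X + 0\{c})\{d} + ((d.a.X)\{a,b} + b.(X\{b,c,d} + d.0))) ⊢ —a→ q0
  q5 = 0 ⊢ (no moves)
Run σ = ⟨a⟩ on P: start {p0}
  [1] a ⇒ {p1}
  P completes σ.
Run σ = ⟨a⟩ on Q: start {q0}
  [1] a ⇒ no successor for Q

a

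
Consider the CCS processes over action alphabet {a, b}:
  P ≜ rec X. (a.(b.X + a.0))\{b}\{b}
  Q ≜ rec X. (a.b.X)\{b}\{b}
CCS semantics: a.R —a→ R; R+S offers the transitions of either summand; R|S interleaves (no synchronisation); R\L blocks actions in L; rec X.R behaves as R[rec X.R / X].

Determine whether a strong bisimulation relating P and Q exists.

Reachable graph of P (3 states):
  u0 = rec X. (a.(b.X + a.0))\{b}\{b} has moves —a→ u1
  u1 = (b.(rec X. (a.(b.X + a.0))\{b}\{b}) + a.0)\{b}\{b} has moves —a→ u2
  u2 = 0\{b}\{b} has moves (no moves)
Reachable graph of Q (2 states):
  v0 = rec X. (a.b.X)\{b}\{b} has moves —a→ v1
  v1 = (b.(rec X. (a.b.X)\{b}\{b}))\{b}\{b} has moves (no moves)
Coarsest stable partition (strong bisimilarity classes):
  B0 = {u0}
  B1 = {u1, v0}
  B2 = {u2, v1}
u0 ∈ B0, v0 ∈ B1 → different blocks

not bisimilar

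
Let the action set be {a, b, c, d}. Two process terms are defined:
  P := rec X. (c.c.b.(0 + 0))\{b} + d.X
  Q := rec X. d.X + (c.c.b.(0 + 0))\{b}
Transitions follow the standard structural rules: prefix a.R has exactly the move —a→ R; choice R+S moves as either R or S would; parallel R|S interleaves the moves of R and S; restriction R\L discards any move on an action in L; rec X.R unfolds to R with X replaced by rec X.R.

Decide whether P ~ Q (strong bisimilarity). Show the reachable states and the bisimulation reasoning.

P's transition system — 3 states:
  u0 = rec X. (c.c.b.(0 + 0))\{b} + d.X ⊢ --c--▸ u1, --d--▸ u0
  u1 = (c.b.(0 + 0))\{b} ⊢ --c--▸ u2
  u2 = (b.(0 + 0))\{b} ⊢ (no moves)
Q's transition system — 3 states:
  v0 = rec X. d.X + (c.c.b.(0 + 0))\{b} ⊢ --c--▸ v1, --d--▸ v0
  v1 = (c.b.(0 + 0))\{b} ⊢ --c--▸ v2
  v2 = (b.(0 + 0))\{b} ⊢ (no moves)
Coarsest stable partition (strong bisimilarity classes):
  B0 = {u0, v0}
  B1 = {u1, v1}
  B2 = {u2, v2}
u0 ∈ B0, v0 ∈ B0 → same block

YES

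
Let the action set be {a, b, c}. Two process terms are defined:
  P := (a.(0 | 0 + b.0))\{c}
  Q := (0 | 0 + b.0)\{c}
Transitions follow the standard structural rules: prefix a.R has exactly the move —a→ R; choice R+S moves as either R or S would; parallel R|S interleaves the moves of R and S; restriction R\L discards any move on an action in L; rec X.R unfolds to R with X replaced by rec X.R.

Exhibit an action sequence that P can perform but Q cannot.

a

LTS(P): 3 reachable states
  m0 = (a.(0 | 0 + b.0))\{c} :: -a-> m1
  m1 = (0 | 0 + b.0)\{c} :: -b-> m2
  m2 = 0\{c} :: (no moves)
LTS(Q): 2 reachable states
  n0 = (0 | 0 + b.0)\{c} :: -b-> n1
  n1 = 0\{c} :: (no moves)
Trace ⟨a⟩ through P, begin at {m0}:
  step 1 (a): {m1}
  — P admits the full trace.
Trace ⟨a⟩ through Q, begin at {n0}:
  step 1 (a): ∅ (Q stuck)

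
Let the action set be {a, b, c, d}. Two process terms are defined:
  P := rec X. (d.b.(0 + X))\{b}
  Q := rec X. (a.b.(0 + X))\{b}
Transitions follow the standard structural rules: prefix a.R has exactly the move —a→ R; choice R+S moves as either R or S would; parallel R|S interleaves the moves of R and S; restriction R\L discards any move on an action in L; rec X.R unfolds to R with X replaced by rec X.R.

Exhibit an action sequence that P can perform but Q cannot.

d

Reachable graph of P (2 states):
  s0 = rec X. (d.b.(0 + X))\{b} | =d=> s1
  s1 = (b.(0 + (rec X. (d.b.(0 + X))\{b})))\{b} | (no moves)
Reachable graph of Q (2 states):
  t0 = rec X. (a.b.(0 + X))\{b} | =a=> t1
  t1 = (b.(0 + (rec X. (a.b.(0 + X))\{b})))\{b} | (no moves)
Run σ = ⟨d⟩ on P: start {s0}
  step 1 (d): {s1}
  — P admits the full trace.
Run σ = ⟨d⟩ on Q: start {t0}
  step 1 (d): ∅  — Q cannot continue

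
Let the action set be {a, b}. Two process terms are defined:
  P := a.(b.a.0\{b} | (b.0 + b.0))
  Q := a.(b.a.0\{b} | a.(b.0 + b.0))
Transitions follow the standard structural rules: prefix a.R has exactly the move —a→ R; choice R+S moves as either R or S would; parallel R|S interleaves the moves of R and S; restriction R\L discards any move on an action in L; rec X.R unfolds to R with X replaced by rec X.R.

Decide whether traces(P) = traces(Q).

NO — witness ⟨abb⟩

P's transition system — 7 states:
  s0 = a.(b.a.0\{b} | (b.0 + b.0)) | --a--▸ s1
  s1 = b.a.0\{b} | (b.0 + b.0) | --b--▸ s2, --b--▸ s3
  s2 = a.0\{b} | (b.0 + b.0) | --a--▸ s4, --b--▸ s5
  s3 = b.a.0\{b} | 0 | --b--▸ s5
  s4 = 0\{b} | (b.0 + b.0) | --b--▸ s6
  s5 = a.0\{b} | 0 | --a--▸ s6
  s6 = 0\{b} | 0 | (no moves)
Q's transition system — 10 states:
  t0 = a.(b.a.0\{b} | a.(b.0 + b.0)) | --a--▸ t1
  t1 = b.a.0\{b} | a.(b.0 + b.0) | --a--▸ t2, --b--▸ t3
  t2 = b.a.0\{b} | (b.0 + b.0) | --b--▸ t4, --b--▸ t5
  t3 = a.0\{b} | a.(b.0 + b.0) | --a--▸ t4, --a--▸ t6
  t4 = a.0\{b} | (b.0 + b.0) | --a--▸ t7, --b--▸ t8
  t5 = b.a.0\{b} | 0 | --b--▸ t8
  t6 = 0\{b} | a.(b.0 + b.0) | --a--▸ t7
  t7 = 0\{b} | (b.0 + b.0) | --b--▸ t9
  t8 = a.0\{b} | 0 | --a--▸ t9
  t9 = 0\{b} | 0 | (no moves)
Trace ⟨abb⟩ through P, begin at {s0}:
  after a @ step 1: {s1}
  after b @ step 2: {s2, s3}
  after b @ step 3: {s5}
  P completes σ.
Trace ⟨abb⟩ through Q, begin at {t0}:
  after a @ step 1: {t1}
  after b @ step 2: {t3}
  after b @ step 3: no successor for Q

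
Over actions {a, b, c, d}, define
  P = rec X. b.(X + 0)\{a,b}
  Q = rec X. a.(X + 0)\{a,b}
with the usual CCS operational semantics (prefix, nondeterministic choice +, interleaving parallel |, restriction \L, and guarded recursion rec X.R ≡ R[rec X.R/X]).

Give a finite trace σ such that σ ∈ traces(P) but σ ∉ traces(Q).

P's transition system — 2 states:
  p0 = rec X. b.(X + 0)\{a,b} :: =b=> p1
  p1 = ((rec X. b.(X + 0)\{a,b}) + 0)\{a,b} :: stopped
Q's transition system — 2 states:
  q0 = rec X. a.(X + 0)\{a,b} :: =a=> q1
  q1 = ((rec X. a.(X + 0)\{a,b}) + 0)\{a,b} :: stopped
Run σ = ⟨b⟩ on P: start {p0}
  [1] b ⇒ {p1}
  — P admits the full trace.
Run σ = ⟨b⟩ on Q: start {q0}
  [1] b ⇒ ∅  — Q cannot continue

b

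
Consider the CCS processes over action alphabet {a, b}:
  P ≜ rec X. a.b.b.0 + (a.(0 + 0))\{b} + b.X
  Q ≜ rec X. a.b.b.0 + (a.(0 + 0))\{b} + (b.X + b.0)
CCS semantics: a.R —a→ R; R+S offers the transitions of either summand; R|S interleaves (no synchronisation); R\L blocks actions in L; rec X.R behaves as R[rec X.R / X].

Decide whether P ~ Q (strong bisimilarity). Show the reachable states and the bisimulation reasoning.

Reachable graph of P (5 states):
  m0 = rec X. a.b.b.0 + (a.(0 + 0))\{b} + b.X has moves —a→ m1, —a→ m2, —b→ m0
  m1 = (0 + 0)\{b} has moves ·
  m2 = b.b.0 has moves —b→ m3
  m3 = b.0 has moves —b→ m4
  m4 = 0 has moves ·
Reachable graph of Q (5 states):
  n0 = rec X. a.b.b.0 + (a.(0 + 0))\{b} + (b.X + b.0) has moves —a→ n1, —a→ n2, —b→ n0, —b→ n3
  n1 = (0 + 0)\{b} has moves ·
  n2 = b.b.0 has moves —b→ n4
  n3 = 0 has moves ·
  n4 = b.0 has moves —b→ n3
Coarsest stable partition (strong bisimilarity classes):
  B0 = {m0}
  B1 = {m1, m4, n1, n3}
  B2 = {m2, n2}
  B3 = {m3, n4}
  B4 = {n0}
m0 ∈ B0, n0 ∈ B4 → different blocks

P ≁ Q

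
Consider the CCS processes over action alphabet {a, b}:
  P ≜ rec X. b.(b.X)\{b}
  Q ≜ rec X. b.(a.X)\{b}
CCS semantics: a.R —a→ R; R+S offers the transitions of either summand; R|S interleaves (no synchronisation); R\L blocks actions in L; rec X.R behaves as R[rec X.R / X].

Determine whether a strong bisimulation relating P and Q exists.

not bisimilar

LTS(P): 2 reachable states
  u0 = rec X. b.(b.X)\{b} → --b--▸ u1
  u1 = (b.(rec X. b.(b.X)\{b}))\{b} → deadlocked
LTS(Q): 3 reachable states
  v0 = rec X. b.(a.X)\{b} → --b--▸ v1
  v1 = (a.(rec X. b.(a.X)\{b}))\{b} → --a--▸ v2
  v2 = (rec X. b.(a.X)\{b})\{b} → deadlocked
Coarsest stable partition (strong bisimilarity classes):
  B0 = {u0}
  B1 = {u1, v2}
  B2 = {v0}
  B3 = {v1}
u0 ∈ B0, v0 ∈ B2 → different blocks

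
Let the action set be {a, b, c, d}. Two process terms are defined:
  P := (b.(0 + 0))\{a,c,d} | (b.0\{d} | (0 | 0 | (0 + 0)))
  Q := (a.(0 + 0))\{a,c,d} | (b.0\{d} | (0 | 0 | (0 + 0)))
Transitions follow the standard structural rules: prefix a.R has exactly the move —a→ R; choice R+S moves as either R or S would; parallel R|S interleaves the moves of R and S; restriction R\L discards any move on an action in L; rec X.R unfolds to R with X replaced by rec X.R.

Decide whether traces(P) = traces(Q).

Reachable graph of P (4 states):
  s0 = (b.(0 + 0))\{a,c,d} | (b.0\{d} | (0 | 0 | (0 + 0))) → ··b··> s1, ··b··> s2
  s1 = (0 + 0)\{a,c,d} | (b.0\{d} | (0 | 0 | (0 + 0))) → ··b··> s3
  s2 = (b.(0 + 0))\{a,c,d} | (0\{d} | (0 | 0 | (0 + 0))) → ··b··> s3
  s3 = (0 + 0)\{a,c,d} | (0\{d} | (0 | 0 | (0 + 0))) → stopped
Reachable graph of Q (2 states):
  t0 = (a.(0 + 0))\{a,c,d} | (b.0\{d} | (0 | 0 | (0 + 0))) → ··b··> t1
  t1 = (a.(0 + 0))\{a,c,d} | (0\{d} | (0 | 0 | (0 + 0))) → stopped
Trace ⟨bb⟩ through P, begin at {s0}:
  after b @ step 1: {s1, s2}
  after b @ step 2: {s3}
  P completes σ.
Trace ⟨bb⟩ through Q, begin at {t0}:
  after b @ step 1: {t1}
  after b @ step 2: ∅ (Q stuck)

NO — witness ⟨bb⟩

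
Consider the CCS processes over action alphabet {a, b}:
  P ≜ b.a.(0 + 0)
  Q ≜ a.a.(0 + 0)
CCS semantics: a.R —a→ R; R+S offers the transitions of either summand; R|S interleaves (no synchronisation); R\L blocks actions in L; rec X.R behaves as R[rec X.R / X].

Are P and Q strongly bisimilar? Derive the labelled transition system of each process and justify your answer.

NO

Reachable graph of P (3 states):
  u0 = b.a.(0 + 0) | ··b··> u1
  u1 = a.(0 + 0) | ··a··> u2
  u2 = 0 + 0 | ·
Reachable graph of Q (3 states):
  v0 = a.a.(0 + 0) | ··a··> v1
  v1 = a.(0 + 0) | ··a··> v2
  v2 = 0 + 0 | ·
Coarsest stable partition (strong bisimilarity classes):
  B0 = {u0}
  B1 = {u1, v1}
  B2 = {u2, v2}
  B3 = {v0}
u0 ∈ B0, v0 ∈ B3 → different blocks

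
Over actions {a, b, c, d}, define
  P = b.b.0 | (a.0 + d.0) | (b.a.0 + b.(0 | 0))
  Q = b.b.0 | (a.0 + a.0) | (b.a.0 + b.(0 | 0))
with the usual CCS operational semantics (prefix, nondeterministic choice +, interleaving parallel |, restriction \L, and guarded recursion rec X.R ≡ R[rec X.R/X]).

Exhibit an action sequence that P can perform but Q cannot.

P's transition system — 24 states:
  s0 = b.b.0 | (a.0 + d.0) | (b.a.0 + b.(0 | 0)) :: --a--▸ s1, --b--▸ s2, --b--▸ s3, --b--▸ s4, --d--▸ s1
  s1 = b.b.0 | 0 | (b.a.0 + b.(0 | 0)) :: --b--▸ s5, --b--▸ s6, --b--▸ s7
  s2 = b.0 | (a.0 + d.0) | (b.a.0 + b.(0 | 0)) :: --a--▸ s5, --b--▸ s10, --b--▸ s8, --b--▸ s9, --d--▸ s5
  s3 = b.b.0 | (a.0 + d.0) | (0 | 0) :: --a--▸ s6, --b--▸ s9, --d--▸ s6
  s4 = b.b.0 | (a.0 + d.0) | a.0 :: --a--▸ s11, --a--▸ s7, --b--▸ s10, --d--▸ s7
  s5 = b.0 | 0 | (b.a.0 + b.(0 | 0)) :: --b--▸ s12, --b--▸ s13, --b--▸ s14
  s6 = b.b.0 | 0 | (0 | 0) :: --b--▸ s13
  s7 = b.b.0 | 0 | a.0 :: --a--▸ s15, --b--▸ s14
  s8 = 0 | (a.0 + d.0) | (b.a.0 + b.(0 | 0)) :: --a--▸ s12, --b--▸ s16, --b--▸ s17, --d--▸ s12
  s9 = b.0 | (a.0 + d.0) | (0 | 0) :: --a--▸ s13, --b--▸ s16, --d--▸ s13
  s10 = b.0 | (a.0 + d.0) | a.0 :: --a--▸ s14, --a--▸ s18, --b--▸ s17, --d--▸ s14
  s11 = b.b.0 | (a.0 + d.0) | 0 :: --a--▸ s15, --b--▸ s18, --d--▸ s15
  s12 = 0 | 0 | (b.a.0 + b.(0 | 0)) :: --b--▸ s19, --b--▸ s20
  s13 = b.0 | 0 | (0 | 0) :: --b--▸ s19
  s14 = b.0 | 0 | a.0 :: --a--▸ s21, --b--▸ s20
  s15 = b.b.0 | 0 | 0 :: --b--▸ s21
  s16 = 0 | (a.0 + d.0) | (0 | 0) :: --a--▸ s19, --d--▸ s19
  s17 = 0 | (a.0 + d.0) | a.0 :: --a--▸ s20, --a--▸ s22, --d--▸ s20
  s18 = b.0 | (a.0 + d.0) | 0 :: --a--▸ s21, --b--▸ s22, --d--▸ s21
  s19 = 0 | 0 | (0 | 0) :: ·
  s20 = 0 | 0 | a.0 :: --a--▸ s23
  s21 = b.0 | 0 | 0 :: --b--▸ s23
  s22 = 0 | (a.0 + d.0) | 0 :: --a--▸ s23, --d--▸ s23
  s23 = 0 | 0 | 0 :: ·
Q's transition system — 24 states:
  t0 = b.b.0 | (a.0 + a.0) | (b.a.0 + b.(0 | 0)) :: --a--▸ t1, --b--▸ t2, --b--▸ t3, --b--▸ t4
  t1 = b.b.0 | 0 | (b.a.0 + b.(0 | 0)) :: --b--▸ t5, --b--▸ t6, --b--▸ t7
  t2 = b.0 | (a.0 + a.0) | (b.a.0 + b.(0 | 0)) :: --a--▸ t5, --b--▸ t10, --b--▸ t8, --b--▸ t9
  t3 = b.b.0 | (a.0 + a.0) | (0 | 0) :: --a--▸ t6, --b--▸ t9
  t4 = b.b.0 | (a.0 + a.0) | a.0 :: --a--▸ t11, --a--▸ t7, --b--▸ t10
  t5 = b.0 | 0 | (b.a.0 + b.(0 | 0)) :: --b--▸ t12, --b--▸ t13, --b--▸ t14
  t6 = b.b.0 | 0 | (0 | 0) :: --b--▸ t13
  t7 = b.b.0 | 0 | a.0 :: --a--▸ t15, --b--▸ t14
  t8 = 0 | (a.0 + a.0) | (b.a.0 + b.(0 | 0)) :: --a--▸ t12, --b--▸ t16, --b--▸ t17
  t9 = b.0 | (a.0 + a.0) | (0 | 0) :: --a--▸ t13, --b--▸ t16
  t10 = b.0 | (a.0 + a.0) | a.0 :: --a--▸ t14, --a--▸ t18, --b--▸ t17
  t11 = b.b.0 | (a.0 + a.0) | 0 :: --a--▸ t15, --b--▸ t18
  t12 = 0 | 0 | (b.a.0 + b.(0 | 0)) :: --b--▸ t19, --b--▸ t20
  t13 = b.0 | 0 | (0 | 0) :: --b--▸ t19
  t14 = b.0 | 0 | a.0 :: --a--▸ t21, --b--▸ t20
  t15 = b.b.0 | 0 | 0 :: --b--▸ t21
  t16 = 0 | (a.0 + a.0) | (0 | 0) :: --a--▸ t19
  t17 = 0 | (a.0 + a.0) | a.0 :: --a--▸ t20, --a--▸ t22
  t18 = b.0 | (a.0 + a.0) | 0 :: --a--▸ t21, --b--▸ t22
  t19 = 0 | 0 | (0 | 0) :: ·
  t20 = 0 | 0 | a.0 :: --a--▸ t23
  t21 = b.0 | 0 | 0 :: --b--▸ t23
  t22 = 0 | (a.0 + a.0) | 0 :: --a--▸ t23
  t23 = 0 | 0 | 0 :: ·
Trace ⟨d⟩ through P, begin at {s0}:
  [1] d ⇒ {s1}
  P completes σ.
Trace ⟨d⟩ through Q, begin at {t0}:
  [1] d ⇒ ∅ (Q stuck)

d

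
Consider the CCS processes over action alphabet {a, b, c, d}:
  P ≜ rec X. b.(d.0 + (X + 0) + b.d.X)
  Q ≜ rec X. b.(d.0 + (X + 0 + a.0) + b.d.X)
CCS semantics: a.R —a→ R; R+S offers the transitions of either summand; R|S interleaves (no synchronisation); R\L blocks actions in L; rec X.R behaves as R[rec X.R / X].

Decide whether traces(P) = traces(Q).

NO — witness ⟨ba⟩

LTS(P): 4 reachable states
  p0 = rec X. b.(d.0 + (X + 0) + b.d.X) → —b→ p1
  p1 = d.0 + ((rec X. b.(d.0 + (X + 0) + b.d.X)) + 0) + b.d.(rec X. b.(d.0 + (X + 0) + b.d.X)) → —b→ p1, —b→ p2, —d→ p3
  p2 = d.(rec X. b.(d.0 + (X + 0) + b.d.X)) → —d→ p0
  p3 = 0 → stopped
LTS(Q): 4 reachable states
  q0 = rec X. b.(d.0 + (X + 0 + a.0) + b.d.X) → —b→ q1
  q1 = d.0 + ((rec X. b.(d.0 + (X + 0 + a.0) + b.d.X)) + 0 + a.0) + b.d.(rec X. b.(d.0 + (X + 0 + a.0) + b.d.X)) → —a→ q2, —b→ q1, —b→ q3, —d→ q2
  q2 = 0 → stopped
  q3 = d.(rec X. b.(d.0 + (X + 0 + a.0) + b.d.X)) → —d→ q0
Trace ⟨ba⟩ through Q, begin at {q0}:
  [1] b ⇒ {q1}
  [2] a ⇒ {q2}
  ✓ Q
Trace ⟨ba⟩ through P, begin at {p0}:
  [1] b ⇒ {p1}
  [2] a ⇒ no successor for P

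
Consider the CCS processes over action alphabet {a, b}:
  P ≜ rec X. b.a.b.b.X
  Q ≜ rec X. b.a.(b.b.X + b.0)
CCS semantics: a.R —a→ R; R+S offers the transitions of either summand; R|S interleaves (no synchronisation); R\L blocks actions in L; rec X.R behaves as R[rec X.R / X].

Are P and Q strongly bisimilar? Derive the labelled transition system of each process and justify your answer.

LTS(P): 4 reachable states
  s0 = rec X. b.a.b.b.X → -b-> s1
  s1 = a.b.b.(rec X. b.a.b.b.X) → -a-> s2
  s2 = b.b.(rec X. b.a.b.b.X) → -b-> s3
  s3 = b.(rec X. b.a.b.b.X) → -b-> s0
LTS(Q): 5 reachable states
  t0 = rec X. b.a.(b.b.X + b.0) → -b-> t1
  t1 = a.(b.b.(rec X. b.a.(b.b.X + b.0)) + b.0) → -a-> t2
  t2 = b.b.(rec X. b.a.(b.b.X + b.0)) + b.0 → -b-> t3, -b-> t4
  t3 = 0 → (no moves)
  t4 = b.(rec X. b.a.(b.b.X + b.0)) → -b-> t0
Partition-refinement fixed point:
  B0 = {s0}
  B1 = {s1}
  B2 = {s2}
  B3 = {s3}
  B4 = {t0}
  B5 = {t1}
  B6 = {t2}
  B7 = {t4}
  B8 = {t3}
s0 ∈ B0, t0 ∈ B4 → different blocks

NO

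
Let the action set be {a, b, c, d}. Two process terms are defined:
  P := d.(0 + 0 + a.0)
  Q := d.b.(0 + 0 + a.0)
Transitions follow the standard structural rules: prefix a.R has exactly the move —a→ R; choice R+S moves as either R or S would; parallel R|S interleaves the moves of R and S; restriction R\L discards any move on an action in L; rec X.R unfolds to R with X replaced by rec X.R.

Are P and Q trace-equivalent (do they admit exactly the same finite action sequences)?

traces(P) ≠ traces(Q) — witness ⟨da⟩

LTS(P): 3 reachable states
  s0 = d.(0 + 0 + a.0) :: --d--▸ s1
  s1 = 0 + 0 + a.0 :: --a--▸ s2
  s2 = 0 :: ∅
LTS(Q): 4 reachable states
  t0 = d.b.(0 + 0 + a.0) :: --d--▸ t1
  t1 = b.(0 + 0 + a.0) :: --b--▸ t2
  t2 = 0 + 0 + a.0 :: --a--▸ t3
  t3 = 0 :: ∅
Executing da from P (initial set {s0}):
  after d @ step 1: {s1}
  after a @ step 2: {s2}
  ✓ P
Executing da from Q (initial set {t0}):
  after d @ step 1: {t1}
  after a @ step 2: no successor for Q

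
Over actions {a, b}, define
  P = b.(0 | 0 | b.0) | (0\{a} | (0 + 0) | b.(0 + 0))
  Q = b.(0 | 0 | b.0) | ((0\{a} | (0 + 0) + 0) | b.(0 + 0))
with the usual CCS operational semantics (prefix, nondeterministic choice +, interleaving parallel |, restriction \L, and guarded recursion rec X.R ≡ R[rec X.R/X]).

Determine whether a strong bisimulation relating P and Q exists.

bisimilar

Reachable graph of P (6 states):
  p0 = b.(0 | 0 | b.0) | (0\{a} | (0 + 0) | b.(0 + 0)) :: --b--▸ p1, --b--▸ p2
  p1 = 0 | 0 | b.0 | (0\{a} | (0 + 0) | b.(0 + 0)) :: --b--▸ p3, --b--▸ p4
  p2 = b.(0 | 0 | b.0) | (0\{a} | (0 + 0) | (0 + 0)) :: --b--▸ p4
  p3 = 0 | 0 | 0 | (0\{a} | (0 + 0) | b.(0 + 0)) :: --b--▸ p5
  p4 = 0 | 0 | b.0 | (0\{a} | (0 + 0) | (0 + 0)) :: --b--▸ p5
  p5 = 0 | 0 | 0 | (0\{a} | (0 + 0) | (0 + 0)) :: ∅
Reachable graph of Q (6 states):
  q0 = b.(0 | 0 | b.0) | ((0\{a} | (0 + 0) + 0) | b.(0 + 0)) :: --b--▸ q1, --b--▸ q2
  q1 = 0 | 0 | b.0 | ((0\{a} | (0 + 0) + 0) | b.(0 + 0)) :: --b--▸ q3, --b--▸ q4
  q2 = b.(0 | 0 | b.0) | ((0\{a} | (0 + 0) + 0) | (0 + 0)) :: --b--▸ q4
  q3 = 0 | 0 | 0 | ((0\{a} | (0 + 0) + 0) | b.(0 + 0)) :: --b--▸ q5
  q4 = 0 | 0 | b.0 | ((0\{a} | (0 + 0) + 0) | (0 + 0)) :: --b--▸ q5
  q5 = 0 | 0 | 0 | ((0\{a} | (0 + 0) + 0) | (0 + 0)) :: ∅
Coarsest stable partition (strong bisimilarity classes):
  B0 = {p0, q0}
  B1 = {p1, p2, q1, q2}
  B2 = {p3, p4, q3, q4}
  B3 = {p5, q5}
p0 ∈ B0, q0 ∈ B0 → same block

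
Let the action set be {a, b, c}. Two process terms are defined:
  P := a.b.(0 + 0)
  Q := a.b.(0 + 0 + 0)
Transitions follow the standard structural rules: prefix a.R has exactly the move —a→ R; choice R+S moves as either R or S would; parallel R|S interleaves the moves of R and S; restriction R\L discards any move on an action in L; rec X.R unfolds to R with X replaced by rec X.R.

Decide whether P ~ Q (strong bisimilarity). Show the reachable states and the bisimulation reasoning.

Reachable graph of P (3 states):
  s0 = a.b.(0 + 0) ⊢ =a=> s1
  s1 = b.(0 + 0) ⊢ =b=> s2
  s2 = 0 + 0 ⊢ deadlocked
Reachable graph of Q (3 states):
  t0 = a.b.(0 + 0 + 0) ⊢ =a=> t1
  t1 = b.(0 + 0 + 0) ⊢ =b=> t2
  t2 = 0 + 0 + 0 ⊢ deadlocked
Coarsest stable partition (strong bisimilarity classes):
  B0 = {s0, t0}
  B1 = {s1, t1}
  B2 = {s2, t2}
s0 ∈ B0, t0 ∈ B0 → same block

bisimilar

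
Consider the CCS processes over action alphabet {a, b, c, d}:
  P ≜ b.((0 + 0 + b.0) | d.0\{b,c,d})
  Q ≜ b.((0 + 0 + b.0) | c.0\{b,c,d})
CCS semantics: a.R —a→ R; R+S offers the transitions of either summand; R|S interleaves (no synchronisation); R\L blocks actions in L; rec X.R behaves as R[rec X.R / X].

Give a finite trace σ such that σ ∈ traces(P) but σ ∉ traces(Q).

P's transition system — 5 states:
  s0 = b.((0 + 0 + b.0) | d.0\{b,c,d}) has moves --b--▸ s1
  s1 = (0 + 0 + b.0) | d.0\{b,c,d} has moves --b--▸ s2, --d--▸ s3
  s2 = 0 | d.0\{b,c,d} has moves --d--▸ s4
  s3 = (0 + 0 + b.0) | 0\{b,c,d} has moves --b--▸ s4
  s4 = 0 | 0\{b,c,d} has moves ∅
Q's transition system — 5 states:
  t0 = b.((0 + 0 + b.0) | c.0\{b,c,d}) has moves --b--▸ t1
  t1 = (0 + 0 + b.0) | c.0\{b,c,d} has moves --b--▸ t2, --c--▸ t3
  t2 = 0 | c.0\{b,c,d} has moves --c--▸ t4
  t3 = (0 + 0 + b.0) | 0\{b,c,d} has moves --b--▸ t4
  t4 = 0 | 0\{b,c,d} has moves ∅
Run σ = ⟨bd⟩ on P: start {s0}
  after b @ step 1: {s1}
  after d @ step 2: {s3}
  P completes σ.
Run σ = ⟨bd⟩ on Q: start {t0}
  after b @ step 1: {t1}
  after d @ step 2: ∅  — Q cannot continue

bd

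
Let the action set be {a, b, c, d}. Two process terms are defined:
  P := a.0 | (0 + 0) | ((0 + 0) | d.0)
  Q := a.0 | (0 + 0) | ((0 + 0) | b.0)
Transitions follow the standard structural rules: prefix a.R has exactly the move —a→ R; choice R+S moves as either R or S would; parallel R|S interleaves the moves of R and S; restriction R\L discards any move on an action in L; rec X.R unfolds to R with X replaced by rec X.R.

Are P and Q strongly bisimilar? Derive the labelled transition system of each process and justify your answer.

LTS(P): 4 reachable states
  u0 = a.0 | (0 + 0) | ((0 + 0) | d.0) → —a→ u1, —d→ u2
  u1 = 0 | (0 + 0) | ((0 + 0) | d.0) → —d→ u3
  u2 = a.0 | (0 + 0) | ((0 + 0) | 0) → —a→ u3
  u3 = 0 | (0 + 0) | ((0 + 0) | 0) → (no moves)
LTS(Q): 4 reachable states
  v0 = a.0 | (0 + 0) | ((0 + 0) | b.0) → —a→ v1, —b→ v2
  v1 = 0 | (0 + 0) | ((0 + 0) | b.0) → —b→ v3
  v2 = a.0 | (0 + 0) | ((0 + 0) | 0) → —a→ v3
  v3 = 0 | (0 + 0) | ((0 + 0) | 0) → (no moves)
Partition-refinement fixed point:
  B0 = {u0}
  B1 = {u2, v2}
  B2 = {u3, v3}
  B3 = {u1}
  B4 = {v0}
  B5 = {v1}
u0 ∈ B0, v0 ∈ B4 → different blocks

P ≁ Q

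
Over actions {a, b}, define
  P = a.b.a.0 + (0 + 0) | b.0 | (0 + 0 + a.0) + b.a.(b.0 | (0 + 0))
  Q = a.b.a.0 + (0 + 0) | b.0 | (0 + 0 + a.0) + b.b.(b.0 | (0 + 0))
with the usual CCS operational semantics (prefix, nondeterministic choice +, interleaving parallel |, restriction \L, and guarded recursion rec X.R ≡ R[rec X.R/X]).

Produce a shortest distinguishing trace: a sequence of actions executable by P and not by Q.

Reachable graph of P (10 states):
  u0 = a.b.a.0 + (0 + 0) | b.0 | (0 + 0 + a.0) + b.a.(b.0 | (0 + 0)) ⊢ -a-> u1, -a-> u2, -b-> u3, -b-> u4
  u1 = (0 + 0) | b.0 | 0 ⊢ -b-> u5
  u2 = b.a.0 ⊢ -b-> u6
  u3 = (0 + 0) | 0 | (0 + 0 + a.0) ⊢ -a-> u5
  u4 = a.(b.0 | (0 + 0)) ⊢ -a-> u7
  u5 = (0 + 0) | 0 | 0 ⊢ ∅
  u6 = a.0 ⊢ -a-> u8
  u7 = b.0 | (0 + 0) ⊢ -b-> u9
  u8 = 0 ⊢ ∅
  u9 = 0 | (0 + 0) ⊢ ∅
Reachable graph of Q (10 states):
  v0 = a.b.a.0 + (0 + 0) | b.0 | (0 + 0 + a.0) + b.b.(b.0 | (0 + 0)) ⊢ -a-> v1, -a-> v2, -b-> v3, -b-> v4
  v1 = (0 + 0) | b.0 | 0 ⊢ -b-> v5
  v2 = b.a.0 ⊢ -b-> v6
  v3 = (0 + 0) | 0 | (0 + 0 + a.0) ⊢ -a-> v5
  v4 = b.(b.0 | (0 + 0)) ⊢ -b-> v7
  v5 = (0 + 0) | 0 | 0 ⊢ ∅
  v6 = a.0 ⊢ -a-> v8
  v7 = b.0 | (0 + 0) ⊢ -b-> v9
  v8 = 0 ⊢ ∅
  v9 = 0 | (0 + 0) ⊢ ∅
Run σ = ⟨bab⟩ on P: start {u0}
  after b @ step 1: {u3, u4}
  after a @ step 2: {u5, u7}
  after b @ step 3: {u9}
  ✓ P
Run σ = ⟨bab⟩ on Q: start {v0}
  after b @ step 1: {v3, v4}
  after a @ step 2: {v5}
  after b @ step 3: ∅ (Q stuck)

bab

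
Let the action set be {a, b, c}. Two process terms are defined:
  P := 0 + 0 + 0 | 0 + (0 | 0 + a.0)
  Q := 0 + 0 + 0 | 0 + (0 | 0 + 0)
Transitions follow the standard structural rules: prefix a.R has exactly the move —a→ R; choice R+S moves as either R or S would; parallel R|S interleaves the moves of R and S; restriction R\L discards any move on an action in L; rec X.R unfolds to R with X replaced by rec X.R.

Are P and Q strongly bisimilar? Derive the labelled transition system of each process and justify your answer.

LTS(P): 2 reachable states
  u0 = 0 + 0 + 0 | 0 + (0 | 0 + a.0) | =a=> u1
  u1 = 0 | stopped
LTS(Q): 1 reachable states
  v0 = 0 + 0 + 0 | 0 + (0 | 0 + 0) | stopped
Bisimilarity quotient blocks:
  B0 = {u0}
  B1 = {u1, v0}
u0 ∈ B0, v0 ∈ B1 → different blocks

P ≁ Q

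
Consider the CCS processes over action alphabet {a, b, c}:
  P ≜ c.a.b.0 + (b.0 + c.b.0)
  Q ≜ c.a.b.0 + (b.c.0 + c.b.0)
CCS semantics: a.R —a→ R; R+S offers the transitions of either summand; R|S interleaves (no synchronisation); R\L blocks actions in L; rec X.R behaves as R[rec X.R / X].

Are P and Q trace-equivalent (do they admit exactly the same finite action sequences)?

P's transition system — 4 states:
  s0 = c.a.b.0 + (b.0 + c.b.0) | -b-> s1, -c-> s2, -c-> s3
  s1 = 0 | ∅
  s2 = a.b.0 | -a-> s3
  s3 = b.0 | -b-> s1
Q's transition system — 5 states:
  t0 = c.a.b.0 + (b.c.0 + c.b.0) | -b-> t1, -c-> t2, -c-> t3
  t1 = c.0 | -c-> t4
  t2 = a.b.0 | -a-> t3
  t3 = b.0 | -b-> t4
  t4 = 0 | ∅
Run σ = ⟨bc⟩ on Q: start {t0}
  [1] b ⇒ {t1}
  [2] c ⇒ {t4}
  — Q admits the full trace.
Run σ = ⟨bc⟩ on P: start {s0}
  [1] b ⇒ {s1}
  [2] c ⇒ no successor for P

NO — witness ⟨bc⟩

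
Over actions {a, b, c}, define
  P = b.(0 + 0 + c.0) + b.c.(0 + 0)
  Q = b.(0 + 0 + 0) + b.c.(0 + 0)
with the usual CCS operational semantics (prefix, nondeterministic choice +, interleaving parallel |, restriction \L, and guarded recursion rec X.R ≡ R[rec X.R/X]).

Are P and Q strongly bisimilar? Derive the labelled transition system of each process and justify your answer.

P ≁ Q

Reachable graph of P (5 states):
  m0 = b.(0 + 0 + c.0) + b.c.(0 + 0) has moves --b--▸ m1, --b--▸ m2
  m1 = 0 + 0 + c.0 has moves --c--▸ m3
  m2 = c.(0 + 0) has moves --c--▸ m4
  m3 = 0 has moves deadlocked
  m4 = 0 + 0 has moves deadlocked
Reachable graph of Q (4 states):
  n0 = b.(0 + 0 + 0) + b.c.(0 + 0) has moves --b--▸ n1, --b--▸ n2
  n1 = 0 + 0 + 0 has moves deadlocked
  n2 = c.(0 + 0) has moves --c--▸ n3
  n3 = 0 + 0 has moves deadlocked
Coarsest stable partition (strong bisimilarity classes):
  B0 = {m0}
  B1 = {m1, m2, n2}
  B2 = {m3, m4, n1, n3}
  B3 = {n0}
m0 ∈ B0, n0 ∈ B3 → different blocks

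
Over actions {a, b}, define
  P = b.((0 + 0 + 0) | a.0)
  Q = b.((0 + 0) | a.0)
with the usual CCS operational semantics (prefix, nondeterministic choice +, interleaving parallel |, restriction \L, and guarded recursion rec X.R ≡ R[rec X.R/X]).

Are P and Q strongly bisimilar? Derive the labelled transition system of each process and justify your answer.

bisimilar

LTS(P): 3 reachable states
  p0 = b.((0 + 0 + 0) | a.0) :: —b→ p1
  p1 = (0 + 0 + 0) | a.0 :: —a→ p2
  p2 = (0 + 0 + 0) | 0 :: ·
LTS(Q): 3 reachable states
  q0 = b.((0 + 0) | a.0) :: —b→ q1
  q1 = (0 + 0) | a.0 :: —a→ q2
  q2 = (0 + 0) | 0 :: ·
Partition-refinement fixed point:
  B0 = {p0, q0}
  B1 = {p1, q1}
  B2 = {p2, q2}
p0 ∈ B0, q0 ∈ B0 → same block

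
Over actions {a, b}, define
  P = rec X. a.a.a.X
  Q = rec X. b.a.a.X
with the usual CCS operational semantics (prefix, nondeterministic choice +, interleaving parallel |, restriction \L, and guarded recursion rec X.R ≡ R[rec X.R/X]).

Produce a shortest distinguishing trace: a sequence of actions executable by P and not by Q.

LTS(P): 3 reachable states
  u0 = rec X. a.a.a.X has moves --a--▸ u1
  u1 = a.a.(rec X. a.a.a.X) has moves --a--▸ u2
  u2 = a.(rec X. a.a.a.X) has moves --a--▸ u0
LTS(Q): 3 reachable states
  v0 = rec X. b.a.a.X has moves --b--▸ v1
  v1 = a.a.(rec X. b.a.a.X) has moves --a--▸ v2
  v2 = a.(rec X. b.a.a.X) has moves --a--▸ v0
Executing a from P (initial set {u0}):
  after a @ step 1: {u1}
  — P admits the full trace.
Executing a from Q (initial set {v0}):
  after a @ step 1: no successor for Q

a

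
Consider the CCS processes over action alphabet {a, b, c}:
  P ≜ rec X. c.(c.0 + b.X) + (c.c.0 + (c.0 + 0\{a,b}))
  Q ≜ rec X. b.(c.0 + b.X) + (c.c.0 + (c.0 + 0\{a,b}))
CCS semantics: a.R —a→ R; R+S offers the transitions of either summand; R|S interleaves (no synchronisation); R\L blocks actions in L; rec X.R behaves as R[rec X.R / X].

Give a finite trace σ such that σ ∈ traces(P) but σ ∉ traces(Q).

cb

Reachable graph of P (4 states):
  m0 = rec X. c.(c.0 + b.X) + (c.c.0 + (c.0 + 0\{a,b})) | =c=> m1, =c=> m2, =c=> m3
  m1 = 0 | stopped
  m2 = c.0 | =c=> m1
  m3 = c.0 + b.(rec X. c.(c.0 + b.X) + (c.c.0 + (c.0 + 0\{a,b}))) | =b=> m0, =c=> m1
Reachable graph of Q (4 states):
  n0 = rec X. b.(c.0 + b.X) + (c.c.0 + (c.0 + 0\{a,b})) | =b=> n1, =c=> n2, =c=> n3
  n1 = c.0 + b.(rec X. b.(c.0 + b.X) + (c.c.0 + (c.0 + 0\{a,b}))) | =b=> n0, =c=> n2
  n2 = 0 | stopped
  n3 = c.0 | =c=> n2
Executing cb from P (initial set {m0}):
  step 1 (c): {m1, m2, m3}
  step 2 (b): {m0}
  ✓ P
Executing cb from Q (initial set {n0}):
  step 1 (c): {n2, n3}
  step 2 (b): ∅  — Q cannot continue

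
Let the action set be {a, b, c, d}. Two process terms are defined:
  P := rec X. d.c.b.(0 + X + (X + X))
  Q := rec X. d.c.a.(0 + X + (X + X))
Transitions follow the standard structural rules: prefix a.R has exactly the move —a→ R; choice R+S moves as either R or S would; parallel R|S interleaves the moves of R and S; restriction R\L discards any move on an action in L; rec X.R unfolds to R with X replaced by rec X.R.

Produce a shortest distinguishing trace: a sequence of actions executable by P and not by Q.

LTS(P): 4 reachable states
  p0 = rec X. d.c.b.(0 + X + (X + X)) :: ··d··> p1
  p1 = c.b.(0 + (rec X. d.c.b.(0 + X + (X + X))) + ((rec X. d.c.b.(0 + X + (X + X))) + (rec X. d.c.b.(0 + X + (X + X))))) :: ··c··> p2
  p2 = b.(0 + (rec X. d.c.b.(0 + X + (X + X))) + ((rec X. d.c.b.(0 + X + (X + X))) + (rec X. d.c.b.(0 + X + (X + X))))) :: ··b··> p3
  p3 = 0 + (rec X. d.c.b.(0 + X + (X + X))) + ((rec X. d.c.b.(0 + X + (X + X))) + (rec X. d.c.b.(0 + X + (X + X)))) :: ··d··> p1
LTS(Q): 4 reachable states
  q0 = rec X. d.c.a.(0 + X + (X + X)) :: ··d··> q1
  q1 = c.a.(0 + (rec X. d.c.a.(0 + X + (X + X))) + ((rec X. d.c.a.(0 + X + (X + X))) + (rec X. d.c.a.(0 + X + (X + X))))) :: ··c··> q2
  q2 = a.(0 + (rec X. d.c.a.(0 + X + (X + X))) + ((rec X. d.c.a.(0 + X + (X + X))) + (rec X. d.c.a.(0 + X + (X + X))))) :: ··a··> q3
  q3 = 0 + (rec X. d.c.a.(0 + X + (X + X))) + ((rec X. d.c.a.(0 + X + (X + X))) + (rec X. d.c.a.(0 + X + (X + X)))) :: ··d··> q1
Run σ = ⟨dcb⟩ on P: start {p0}
  step 1 (d): {p1}
  step 2 (c): {p2}
  step 3 (b): {p3}
  — P admits the full trace.
Run σ = ⟨dcb⟩ on Q: start {q0}
  step 1 (d): {q1}
  step 2 (c): {q2}
  step 3 (b): ∅ (Q stuck)

dcb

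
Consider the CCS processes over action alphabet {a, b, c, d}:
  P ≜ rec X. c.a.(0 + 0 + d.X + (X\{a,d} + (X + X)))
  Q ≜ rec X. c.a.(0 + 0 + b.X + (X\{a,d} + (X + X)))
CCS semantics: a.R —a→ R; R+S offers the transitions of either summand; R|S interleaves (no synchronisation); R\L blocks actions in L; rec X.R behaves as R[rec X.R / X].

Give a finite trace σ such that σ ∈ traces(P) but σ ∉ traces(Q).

Reachable graph of P (4 states):
  s0 = rec X. c.a.(0 + 0 + d.X + (X\{a,d} + (X + X))) → ··c··> s1
  s1 = a.(0 + 0 + d.(rec X. c.a.(0 + 0 + d.X + (X\{a,d} + (X + X)))) + ((rec X. c.a.(0 + 0 + d.X + (X\{a,d} + (X + X))))\{a,d} + ((rec X. c.a.(0 + 0 + d.X + (X\{a,d} + (X + X)))) + (rec X. c.a.(0 + 0 + d.X + (X\{a,d} + (X + X))))))) → ··a··> s2
  s2 = 0 + 0 + d.(rec X. c.a.(0 + 0 + d.X + (X\{a,d} + (X + X)))) + ((rec X. c.a.(0 + 0 + d.X + (X\{a,d} + (X + X))))\{a,d} + ((rec X. c.a.(0 + 0 + d.X + (X\{a,d} + (X + X)))) + (rec X. c.a.(0 + 0 + d.X + (X\{a,d} + (X + X)))))) → ··c··> s1, ··c··> s3, ··d··> s0
  s3 = (a.(0 + 0 + d.(rec X. c.a.(0 + 0 + d.X + (X\{a,d} + (X + X)))) + ((rec X. c.a.(0 + 0 + d.X + (X\{a,d} + (X + X))))\{a,d} + ((rec X. c.a.(0 + 0 + d.X + (X\{a,d} + (X + X)))) + (rec X. c.a.(0 + 0 + d.X + (X\{a,d} + (X + X))))))))\{a,d} → stopped
Reachable graph of Q (4 states):
  t0 = rec X. c.a.(0 + 0 + b.X + (X\{a,d} + (X + X))) → ··c··> t1
  t1 = a.(0 + 0 + b.(rec X. c.a.(0 + 0 + b.X + (X\{a,d} + (X + X)))) + ((rec X. c.a.(0 + 0 + b.X + (X\{a,d} + (X + X))))\{a,d} + ((rec X. c.a.(0 + 0 + b.X + (X\{a,d} + (X + X)))) + (rec X. c.a.(0 + 0 + b.X + (X\{a,d} + (X + X))))))) → ··a··> t2
  t2 = 0 + 0 + b.(rec X. c.a.(0 + 0 + b.X + (X\{a,d} + (X + X)))) + ((rec X. c.a.(0 + 0 + b.X + (X\{a,d} + (X + X))))\{a,d} + ((rec X. c.a.(0 + 0 + b.X + (X\{a,d} + (X + X)))) + (rec X. c.a.(0 + 0 + b.X + (X\{a,d} + (X + X)))))) → ··b··> t0, ··c··> t1, ··c··> t3
  t3 = (a.(0 + 0 + b.(rec X. c.a.(0 + 0 + b.X + (X\{a,d} + (X + X)))) + ((rec X. c.a.(0 + 0 + b.X + (X\{a,d} + (X + X))))\{a,d} + ((rec X. c.a.(0 + 0 + b.X + (X\{a,d} + (X + X)))) + (rec X. c.a.(0 + 0 + b.X + (X\{a,d} + (X + X))))))))\{a,d} → stopped
Executing cad from P (initial set {s0}):
  after c @ step 1: {s1}
  after a @ step 2: {s2}
  after d @ step 3: {s0}
  — P admits the full trace.
Executing cad from Q (initial set {t0}):
  after c @ step 1: {t1}
  after a @ step 2: {t2}
  after d @ step 3: ∅ (Q stuck)

cad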